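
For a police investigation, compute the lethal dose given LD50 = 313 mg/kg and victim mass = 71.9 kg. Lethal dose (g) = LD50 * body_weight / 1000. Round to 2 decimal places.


Lethal dose calculation:
Lethal dose = LD50 * body_weight / 1000
= 313 * 71.9 / 1000
= 22504.7 / 1000
= 22.50 g

22.50


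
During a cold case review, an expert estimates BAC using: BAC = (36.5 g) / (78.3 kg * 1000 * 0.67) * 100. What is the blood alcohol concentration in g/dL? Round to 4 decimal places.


Applying the Widmark formula:
BAC = (dose_g / (body_wt * 1000 * r)) * 100
Denominator = 78.3 * 1000 * 0.67 = 52461
BAC = (36.5 / 52461) * 100
BAC = 0.0696 g/dL

0.0696


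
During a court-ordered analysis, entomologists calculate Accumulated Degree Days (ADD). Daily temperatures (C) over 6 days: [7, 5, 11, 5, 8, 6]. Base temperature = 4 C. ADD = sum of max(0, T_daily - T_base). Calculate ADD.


Computing ADD day by day:
Day 1: max(0, 7 - 4) = 3
Day 2: max(0, 5 - 4) = 1
Day 3: max(0, 11 - 4) = 7
Day 4: max(0, 5 - 4) = 1
Day 5: max(0, 8 - 4) = 4
Day 6: max(0, 6 - 4) = 2
Total ADD = 18

18


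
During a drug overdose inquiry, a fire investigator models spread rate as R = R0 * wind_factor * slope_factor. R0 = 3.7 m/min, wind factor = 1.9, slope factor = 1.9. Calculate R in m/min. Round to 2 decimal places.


Fire spread rate calculation:
R = R0 * wind_factor * slope_factor
= 3.7 * 1.9 * 1.9
= 7.03 * 1.9
= 13.36 m/min

13.36


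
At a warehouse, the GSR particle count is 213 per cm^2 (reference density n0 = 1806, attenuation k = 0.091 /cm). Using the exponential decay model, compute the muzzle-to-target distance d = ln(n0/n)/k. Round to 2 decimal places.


GSR distance calculation:
n0/n = 1806 / 213 = 8.478873
ln(n0/n) = 2.137578
d = 2.137578 / 0.091 = 23.49 cm

23.49


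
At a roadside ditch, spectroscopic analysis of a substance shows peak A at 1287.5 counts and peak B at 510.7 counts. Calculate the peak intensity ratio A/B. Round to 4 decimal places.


Spectral peak ratio:
Peak A = 1287.5 counts
Peak B = 510.7 counts
Ratio = 1287.5 / 510.7 = 2.5210

2.5210


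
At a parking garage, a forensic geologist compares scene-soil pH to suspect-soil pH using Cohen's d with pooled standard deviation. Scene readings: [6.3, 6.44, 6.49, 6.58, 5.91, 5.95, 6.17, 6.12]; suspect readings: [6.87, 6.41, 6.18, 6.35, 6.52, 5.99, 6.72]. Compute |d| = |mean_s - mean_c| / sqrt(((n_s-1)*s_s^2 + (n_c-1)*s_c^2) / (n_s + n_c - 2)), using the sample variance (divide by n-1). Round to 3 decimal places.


Pooled-variance Cohen's d for soil pH comparison:
Scene mean = 49.96 / 8 = 6.245
Suspect mean = 45.04 / 7 = 6.434286
Scene sample variance s_s^2 = 0.061971
Suspect sample variance s_c^2 = 0.091429
Pooled variance = ((n_s-1)*s_s^2 + (n_c-1)*s_c^2) / (n_s + n_c - 2) = 0.075567
Pooled SD = sqrt(0.075567) = 0.274895
Mean difference = -0.189286
|d| = |-0.189286| / 0.274895 = 0.689

0.689


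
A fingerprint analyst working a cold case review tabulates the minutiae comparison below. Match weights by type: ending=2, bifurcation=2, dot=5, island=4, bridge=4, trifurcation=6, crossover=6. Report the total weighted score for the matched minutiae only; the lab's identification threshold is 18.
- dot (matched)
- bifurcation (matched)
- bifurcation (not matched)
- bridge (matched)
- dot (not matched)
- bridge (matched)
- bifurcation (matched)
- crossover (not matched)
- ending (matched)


Weighted minutiae match score:
  dot: matched, +5 (running total 5)
  bifurcation: matched, +2 (running total 7)
  bifurcation: not matched, +0
  bridge: matched, +4 (running total 11)
  dot: not matched, +0
  bridge: matched, +4 (running total 15)
  bifurcation: matched, +2 (running total 17)
  crossover: not matched, +0
  ending: matched, +2 (running total 19)
Total score = 19
Threshold = 18; verdict = identification

19


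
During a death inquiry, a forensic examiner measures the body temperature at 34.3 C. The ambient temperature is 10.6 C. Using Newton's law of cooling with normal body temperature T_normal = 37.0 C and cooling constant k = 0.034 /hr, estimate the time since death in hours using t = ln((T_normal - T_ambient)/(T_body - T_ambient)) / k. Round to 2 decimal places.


Using Newton's law of cooling:
t = ln((T_normal - T_ambient) / (T_body - T_ambient)) / k
T_normal - T_ambient = 26.4
T_body - T_ambient = 23.7
Ratio = 1.113924
ln(ratio) = 0.107889
t = 0.107889 / 0.034 = 3.17 hours

3.17


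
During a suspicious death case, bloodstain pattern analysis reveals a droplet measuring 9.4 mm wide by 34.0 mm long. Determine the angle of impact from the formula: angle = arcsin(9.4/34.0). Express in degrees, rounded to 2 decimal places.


Blood spatter impact angle calculation:
width / length = 9.4 / 34.0 = 0.276471
angle = arcsin(0.276471)
angle = 16.05 degrees

16.05


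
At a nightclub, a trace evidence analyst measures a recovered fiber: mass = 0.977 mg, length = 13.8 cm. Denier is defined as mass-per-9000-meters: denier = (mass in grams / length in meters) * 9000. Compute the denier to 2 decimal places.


Denier calculation:
Mass in grams = 0.977 mg / 1000 = 0.000977 g
Length in meters = 13.8 cm / 100 = 0.138 m
Linear density = mass / length = 0.000977 / 0.138 = 0.00707971 g/m
Denier = (g/m) * 9000 = 0.00707971 * 9000 = 63.72

63.72


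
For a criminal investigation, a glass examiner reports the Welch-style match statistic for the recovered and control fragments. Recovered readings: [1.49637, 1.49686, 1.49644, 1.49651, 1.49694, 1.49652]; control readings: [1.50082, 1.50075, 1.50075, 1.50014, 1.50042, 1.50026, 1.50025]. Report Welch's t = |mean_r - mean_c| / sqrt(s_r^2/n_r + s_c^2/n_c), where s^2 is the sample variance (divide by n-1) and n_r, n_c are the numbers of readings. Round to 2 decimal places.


Welch's t-criterion for glass RI comparison:
Recovered mean = sum / n_r = 8.97964 / 6 = 1.4966067
Control mean = sum / n_c = 10.50339 / 7 = 1.5004843
Recovered sample variance s_r^2 = 5.51867e-08
Control sample variance s_c^2 = 8.02952e-08
Welch SE (unpooled) = sqrt(s_r^2/n_r + s_c^2/n_c) = sqrt(9.19778e-09 + 1.14707e-08) = sqrt(2.06685e-08) = 0.000143765
|mean_r - mean_c| = 0.00387762
t = 0.00387762 / 0.000143765 = 26.97

26.97


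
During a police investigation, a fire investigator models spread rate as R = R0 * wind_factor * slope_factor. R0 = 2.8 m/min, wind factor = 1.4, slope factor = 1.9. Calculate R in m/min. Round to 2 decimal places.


Fire spread rate calculation:
R = R0 * wind_factor * slope_factor
= 2.8 * 1.4 * 1.9
= 3.92 * 1.9
= 7.45 m/min

7.45


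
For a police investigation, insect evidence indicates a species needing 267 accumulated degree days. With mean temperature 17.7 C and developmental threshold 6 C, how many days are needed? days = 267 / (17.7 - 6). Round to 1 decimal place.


Insect development time:
Effective temperature = avg_temp - T_base = 17.7 - 6 = 11.7 C
Days = ADD / effective_temp = 267 / 11.7 = 22.8 days

22.8


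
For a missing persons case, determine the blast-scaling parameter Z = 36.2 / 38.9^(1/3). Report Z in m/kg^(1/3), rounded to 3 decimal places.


Scaled distance calculation:
W^(1/3) = 38.9^(1/3) = 3.38831
Z = R / W^(1/3) = 36.2 / 3.38831
Z = 10.684 m/kg^(1/3)

10.684


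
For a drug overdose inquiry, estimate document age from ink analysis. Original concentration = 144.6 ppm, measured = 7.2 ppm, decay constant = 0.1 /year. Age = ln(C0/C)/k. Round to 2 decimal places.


Document age estimation:
C0/C = 144.6 / 7.2 = 20.083333
ln(C0/C) = 2.99989
t = 2.99989 / 0.1 = 30.00 years

30.00


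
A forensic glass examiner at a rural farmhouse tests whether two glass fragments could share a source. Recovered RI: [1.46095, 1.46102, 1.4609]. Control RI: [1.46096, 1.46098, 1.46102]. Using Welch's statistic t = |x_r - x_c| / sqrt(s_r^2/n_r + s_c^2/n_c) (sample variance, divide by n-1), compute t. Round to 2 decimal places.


Welch's t-criterion for glass RI comparison:
Recovered mean = sum / n_r = 4.38287 / 3 = 1.4609567
Control mean = sum / n_c = 4.38296 / 3 = 1.4609867
Recovered sample variance s_r^2 = 3.63333e-09
Control sample variance s_c^2 = 9.33333e-10
Welch SE (unpooled) = sqrt(s_r^2/n_r + s_c^2/n_c) = sqrt(1.21111e-09 + 3.11111e-10) = sqrt(1.52222e-09) = 3.90156e-05
|mean_r - mean_c| = 3e-05
t = 3e-05 / 3.90156e-05 = 0.77

0.77


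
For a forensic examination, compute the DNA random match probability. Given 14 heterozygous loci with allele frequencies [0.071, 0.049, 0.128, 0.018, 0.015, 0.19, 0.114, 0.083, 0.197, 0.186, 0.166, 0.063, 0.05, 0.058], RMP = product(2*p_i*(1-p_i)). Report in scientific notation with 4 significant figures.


Computing RMP for 14 loci:
Locus 1: 2 * 0.071 * 0.929 = 0.131918
Locus 2: 2 * 0.049 * 0.951 = 0.093198
Locus 3: 2 * 0.128 * 0.872 = 0.223232
Locus 4: 2 * 0.018 * 0.982 = 0.035352
Locus 5: 2 * 0.015 * 0.985 = 0.02955
Locus 6: 2 * 0.19 * 0.81 = 0.3078
Locus 7: 2 * 0.114 * 0.886 = 0.202008
Locus 8: 2 * 0.083 * 0.917 = 0.152222
Locus 9: 2 * 0.197 * 0.803 = 0.316382
Locus 10: 2 * 0.186 * 0.814 = 0.302808
Locus 11: 2 * 0.166 * 0.834 = 0.276888
Locus 12: 2 * 0.063 * 0.937 = 0.118062
Locus 13: 2 * 0.05 * 0.95 = 0.095
Locus 14: 2 * 0.058 * 0.942 = 0.109272
RMP = 8.822e-13

8.822e-13


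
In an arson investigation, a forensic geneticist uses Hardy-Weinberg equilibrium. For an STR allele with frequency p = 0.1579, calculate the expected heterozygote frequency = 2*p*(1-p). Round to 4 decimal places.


Hardy-Weinberg heterozygote frequency:
q = 1 - p = 1 - 0.1579 = 0.8421
2pq = 2 * 0.1579 * 0.8421 = 0.2659

0.2659


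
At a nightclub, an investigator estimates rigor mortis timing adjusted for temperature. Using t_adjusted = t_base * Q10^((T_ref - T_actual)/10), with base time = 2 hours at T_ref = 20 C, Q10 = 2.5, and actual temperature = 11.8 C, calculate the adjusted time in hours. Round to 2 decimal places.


Rigor mortis time adjustment:
Exponent = (T_ref - T_actual) / 10 = (20 - 11.8) / 10 = 0.82
Q10 factor = 2.5^0.82 = 2.11988
t_adjusted = 2 * 2.11988 = 4.24 hours

4.24


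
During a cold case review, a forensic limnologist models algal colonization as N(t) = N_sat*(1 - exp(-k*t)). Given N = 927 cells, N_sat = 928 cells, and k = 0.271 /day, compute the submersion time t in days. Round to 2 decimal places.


PMSI from diatom colonization curve:
N / N_sat = 927 / 928 = 0.998922
1 - N/N_sat = 0.001078
ln(1 - N/N_sat) = -6.832648
t = -ln(1 - N/N_sat) / k = -(-6.832648) / 0.271 = 25.21 days

25.21


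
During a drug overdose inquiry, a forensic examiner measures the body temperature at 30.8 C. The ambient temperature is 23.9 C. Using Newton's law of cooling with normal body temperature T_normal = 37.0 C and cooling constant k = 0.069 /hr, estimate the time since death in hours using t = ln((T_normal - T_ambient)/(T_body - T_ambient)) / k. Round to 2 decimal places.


Using Newton's law of cooling:
t = ln((T_normal - T_ambient) / (T_body - T_ambient)) / k
T_normal - T_ambient = 13.1
T_body - T_ambient = 6.9
Ratio = 1.898551
ln(ratio) = 0.641091
t = 0.641091 / 0.069 = 9.29 hours

9.29


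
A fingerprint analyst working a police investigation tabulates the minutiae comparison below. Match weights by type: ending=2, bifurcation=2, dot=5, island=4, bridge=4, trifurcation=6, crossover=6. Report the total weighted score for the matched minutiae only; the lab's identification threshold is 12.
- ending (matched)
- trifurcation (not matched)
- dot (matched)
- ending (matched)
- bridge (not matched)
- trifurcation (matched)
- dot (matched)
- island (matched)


Weighted minutiae match score:
  ending: matched, +2 (running total 2)
  trifurcation: not matched, +0
  dot: matched, +5 (running total 7)
  ending: matched, +2 (running total 9)
  bridge: not matched, +0
  trifurcation: matched, +6 (running total 15)
  dot: matched, +5 (running total 20)
  island: matched, +4 (running total 24)
Total score = 24
Threshold = 12; verdict = identification

24


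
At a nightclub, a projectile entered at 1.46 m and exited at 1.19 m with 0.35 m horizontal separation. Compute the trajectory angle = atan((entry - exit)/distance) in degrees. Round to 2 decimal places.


Bullet trajectory angle:
Height difference = 1.46 - 1.19 = 0.27 m
angle = atan(0.27 / 0.35)
angle = atan(0.771429)
angle = 37.65 degrees

37.65


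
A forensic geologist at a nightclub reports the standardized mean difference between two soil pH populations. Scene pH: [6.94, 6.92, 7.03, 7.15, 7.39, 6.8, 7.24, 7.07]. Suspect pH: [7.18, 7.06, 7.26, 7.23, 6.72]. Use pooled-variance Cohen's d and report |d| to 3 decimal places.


Pooled-variance Cohen's d for soil pH comparison:
Scene mean = 56.54 / 8 = 7.0675
Suspect mean = 35.45 / 5 = 7.09
Scene sample variance s_s^2 = 0.035936
Suspect sample variance s_c^2 = 0.0486
Pooled variance = ((n_s-1)*s_s^2 + (n_c-1)*s_c^2) / (n_s + n_c - 2) = 0.040541
Pooled SD = sqrt(0.040541) = 0.201348
Mean difference = -0.0225
|d| = |-0.0225| / 0.201348 = 0.112

0.112


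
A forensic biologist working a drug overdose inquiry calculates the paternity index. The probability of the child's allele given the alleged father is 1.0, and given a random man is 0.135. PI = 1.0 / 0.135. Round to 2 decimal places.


Paternity Index calculation:
PI = P(allele|father) / P(allele|random)
PI = 1.0 / 0.135
PI = 7.41

7.41


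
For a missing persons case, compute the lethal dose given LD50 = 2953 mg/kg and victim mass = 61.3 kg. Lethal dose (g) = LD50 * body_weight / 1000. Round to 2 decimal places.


Lethal dose calculation:
Lethal dose = LD50 * body_weight / 1000
= 2953 * 61.3 / 1000
= 181018.9 / 1000
= 181.02 g

181.02


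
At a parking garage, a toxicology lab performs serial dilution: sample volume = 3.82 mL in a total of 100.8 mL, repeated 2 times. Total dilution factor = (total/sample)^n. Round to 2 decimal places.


Dilution factor calculation:
Single dilution = V_total / V_sample = 100.8 / 3.82 ≈ 26.387435
Number of dilutions = 2
Total DF = (100.8 / 3.82)^2 (full precision, rounded at the end) = 696.30

696.30


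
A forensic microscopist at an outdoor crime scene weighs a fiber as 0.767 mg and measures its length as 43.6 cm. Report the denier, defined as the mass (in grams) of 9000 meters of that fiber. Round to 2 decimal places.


Denier calculation:
Mass in grams = 0.767 mg / 1000 = 0.000767 g
Length in meters = 43.6 cm / 100 = 0.436 m
Linear density = mass / length = 0.000767 / 0.436 = 0.00175917 g/m
Denier = (g/m) * 9000 = 0.00175917 * 9000 = 15.83

15.83


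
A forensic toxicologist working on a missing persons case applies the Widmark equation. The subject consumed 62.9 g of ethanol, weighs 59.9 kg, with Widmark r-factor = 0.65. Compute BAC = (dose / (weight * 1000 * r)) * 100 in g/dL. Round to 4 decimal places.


Applying the Widmark formula:
BAC = (dose_g / (body_wt * 1000 * r)) * 100
Denominator = 59.9 * 1000 * 0.65 = 38935
BAC = (62.9 / 38935) * 100
BAC = 0.1616 g/dL

0.1616


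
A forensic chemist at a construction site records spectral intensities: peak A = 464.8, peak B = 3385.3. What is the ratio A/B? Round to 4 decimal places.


Spectral peak ratio:
Peak A = 464.8 counts
Peak B = 3385.3 counts
Ratio = 464.8 / 3385.3 = 0.1373

0.1373


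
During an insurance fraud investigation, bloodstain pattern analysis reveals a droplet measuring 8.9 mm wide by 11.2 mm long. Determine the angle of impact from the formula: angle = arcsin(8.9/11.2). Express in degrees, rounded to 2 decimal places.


Blood spatter impact angle calculation:
width / length = 8.9 / 11.2 = 0.794643
angle = arcsin(0.794643)
angle = 52.62 degrees

52.62


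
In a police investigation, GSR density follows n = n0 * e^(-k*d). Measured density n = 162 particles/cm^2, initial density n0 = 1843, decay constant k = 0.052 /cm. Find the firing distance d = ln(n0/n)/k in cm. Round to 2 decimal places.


GSR distance calculation:
n0/n = 1843 / 162 = 11.376543
ln(n0/n) = 2.431554
d = 2.431554 / 0.052 = 46.76 cm

46.76


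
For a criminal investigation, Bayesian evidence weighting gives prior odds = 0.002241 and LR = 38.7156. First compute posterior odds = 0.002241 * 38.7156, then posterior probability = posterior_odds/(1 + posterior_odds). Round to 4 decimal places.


Bayesian evidence evaluation:
Posterior odds = prior_odds * LR = 0.002241 * 38.7156 = 0.08676166
Posterior probability = posterior_odds / (1 + posterior_odds)
= 0.08676166 / (1 + 0.08676166)
= 0.08676166 / 1.08676166
= 0.0798

0.0798


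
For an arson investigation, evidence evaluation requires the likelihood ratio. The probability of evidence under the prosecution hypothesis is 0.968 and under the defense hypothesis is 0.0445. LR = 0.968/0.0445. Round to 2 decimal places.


Likelihood ratio calculation:
LR = P(E|Hp) / P(E|Hd)
LR = 0.968 / 0.0445
LR = 21.75

21.75


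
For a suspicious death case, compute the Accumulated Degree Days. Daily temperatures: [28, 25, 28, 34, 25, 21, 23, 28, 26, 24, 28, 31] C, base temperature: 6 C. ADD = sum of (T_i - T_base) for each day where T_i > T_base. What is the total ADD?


Computing ADD day by day:
Day 1: max(0, 28 - 6) = 22
Day 2: max(0, 25 - 6) = 19
Day 3: max(0, 28 - 6) = 22
Day 4: max(0, 34 - 6) = 28
Day 5: max(0, 25 - 6) = 19
Day 6: max(0, 21 - 6) = 15
Day 7: max(0, 23 - 6) = 17
Day 8: max(0, 28 - 6) = 22
Day 9: max(0, 26 - 6) = 20
Day 10: max(0, 24 - 6) = 18
Day 11: max(0, 28 - 6) = 22
Day 12: max(0, 31 - 6) = 25
Total ADD = 249

249


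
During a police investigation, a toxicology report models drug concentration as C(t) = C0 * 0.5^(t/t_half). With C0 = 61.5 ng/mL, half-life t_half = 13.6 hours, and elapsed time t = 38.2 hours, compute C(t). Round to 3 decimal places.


Drug concentration decay:
Number of half-lives = t / t_half = 38.2 / 13.6 = 2.808824
Decay factor = 0.5^2.808824 = 0.14271175
C(t) = 61.5 * 0.14271175 = 8.777 ng/mL

8.777


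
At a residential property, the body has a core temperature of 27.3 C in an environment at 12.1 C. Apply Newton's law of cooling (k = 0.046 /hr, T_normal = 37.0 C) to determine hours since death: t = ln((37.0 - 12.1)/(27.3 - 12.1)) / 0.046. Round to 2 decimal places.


Using Newton's law of cooling:
t = ln((T_normal - T_ambient) / (T_body - T_ambient)) / k
T_normal - T_ambient = 24.9
T_body - T_ambient = 15.2
Ratio = 1.638158
ln(ratio) = 0.493572
t = 0.493572 / 0.046 = 10.73 hours

10.73


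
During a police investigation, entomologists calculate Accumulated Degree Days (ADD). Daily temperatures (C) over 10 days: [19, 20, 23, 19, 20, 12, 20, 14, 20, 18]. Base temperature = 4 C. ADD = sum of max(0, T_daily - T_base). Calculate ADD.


Computing ADD day by day:
Day 1: max(0, 19 - 4) = 15
Day 2: max(0, 20 - 4) = 16
Day 3: max(0, 23 - 4) = 19
Day 4: max(0, 19 - 4) = 15
Day 5: max(0, 20 - 4) = 16
Day 6: max(0, 12 - 4) = 8
Day 7: max(0, 20 - 4) = 16
Day 8: max(0, 14 - 4) = 10
Day 9: max(0, 20 - 4) = 16
Day 10: max(0, 18 - 4) = 14
Total ADD = 145

145


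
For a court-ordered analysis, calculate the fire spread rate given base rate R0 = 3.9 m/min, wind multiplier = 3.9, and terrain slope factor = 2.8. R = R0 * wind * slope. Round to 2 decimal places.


Fire spread rate calculation:
R = R0 * wind_factor * slope_factor
= 3.9 * 3.9 * 2.8
= 15.21 * 2.8
= 42.59 m/min

42.59


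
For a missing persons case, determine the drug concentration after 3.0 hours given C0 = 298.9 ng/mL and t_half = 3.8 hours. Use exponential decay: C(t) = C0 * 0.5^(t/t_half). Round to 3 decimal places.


Drug concentration decay:
Number of half-lives = t / t_half = 3.0 / 3.8 = 0.789474
Decay factor = 0.5^0.789474 = 0.57855499
C(t) = 298.9 * 0.57855499 = 172.930 ng/mL

172.930


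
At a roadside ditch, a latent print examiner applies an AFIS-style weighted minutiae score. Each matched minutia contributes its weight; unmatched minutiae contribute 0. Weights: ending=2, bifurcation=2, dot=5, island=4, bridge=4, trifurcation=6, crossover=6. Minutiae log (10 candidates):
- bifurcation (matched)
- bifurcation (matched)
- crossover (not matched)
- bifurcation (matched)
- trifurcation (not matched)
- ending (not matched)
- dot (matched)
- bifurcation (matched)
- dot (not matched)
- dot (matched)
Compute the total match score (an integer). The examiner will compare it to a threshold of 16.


Weighted minutiae match score:
  bifurcation: matched, +2 (running total 2)
  bifurcation: matched, +2 (running total 4)
  crossover: not matched, +0
  bifurcation: matched, +2 (running total 6)
  trifurcation: not matched, +0
  ending: not matched, +0
  dot: matched, +5 (running total 11)
  bifurcation: matched, +2 (running total 13)
  dot: not matched, +0
  dot: matched, +5 (running total 18)
Total score = 18
Threshold = 16; verdict = identification

18


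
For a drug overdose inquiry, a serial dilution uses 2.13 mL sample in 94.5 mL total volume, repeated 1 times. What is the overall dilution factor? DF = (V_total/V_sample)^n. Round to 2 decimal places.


Dilution factor calculation:
Single dilution = V_total / V_sample = 94.5 / 2.13 ≈ 44.366197
Number of dilutions = 1
Total DF = (94.5 / 2.13)^1 (full precision, rounded at the end) = 44.37

44.37


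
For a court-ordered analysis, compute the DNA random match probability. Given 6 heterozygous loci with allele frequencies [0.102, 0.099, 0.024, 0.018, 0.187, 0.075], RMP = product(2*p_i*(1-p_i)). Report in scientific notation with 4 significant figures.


Computing RMP for 6 loci:
Locus 1: 2 * 0.102 * 0.898 = 0.183192
Locus 2: 2 * 0.099 * 0.901 = 0.178398
Locus 3: 2 * 0.024 * 0.976 = 0.046848
Locus 4: 2 * 0.018 * 0.982 = 0.035352
Locus 5: 2 * 0.187 * 0.813 = 0.304062
Locus 6: 2 * 0.075 * 0.925 = 0.13875
RMP = 2.283e-06

2.283e-06


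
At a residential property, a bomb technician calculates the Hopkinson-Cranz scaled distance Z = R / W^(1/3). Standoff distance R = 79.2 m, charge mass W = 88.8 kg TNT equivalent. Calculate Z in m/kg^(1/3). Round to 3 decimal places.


Scaled distance calculation:
W^(1/3) = 88.8^(1/3) = 4.461398
Z = R / W^(1/3) = 79.2 / 4.461398
Z = 17.752 m/kg^(1/3)

17.752


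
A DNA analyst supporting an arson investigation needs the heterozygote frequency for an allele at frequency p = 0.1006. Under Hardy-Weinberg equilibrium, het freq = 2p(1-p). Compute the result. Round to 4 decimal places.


Hardy-Weinberg heterozygote frequency:
q = 1 - p = 1 - 0.1006 = 0.8994
2pq = 2 * 0.1006 * 0.8994 = 0.1810

0.1810


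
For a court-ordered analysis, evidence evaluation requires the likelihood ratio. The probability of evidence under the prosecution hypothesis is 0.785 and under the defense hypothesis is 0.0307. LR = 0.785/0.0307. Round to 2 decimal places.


Likelihood ratio calculation:
LR = P(E|Hp) / P(E|Hd)
LR = 0.785 / 0.0307
LR = 25.57

25.57


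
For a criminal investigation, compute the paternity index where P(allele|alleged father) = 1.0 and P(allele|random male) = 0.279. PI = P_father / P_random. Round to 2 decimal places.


Paternity Index calculation:
PI = P(allele|father) / P(allele|random)
PI = 1.0 / 0.279
PI = 3.58

3.58


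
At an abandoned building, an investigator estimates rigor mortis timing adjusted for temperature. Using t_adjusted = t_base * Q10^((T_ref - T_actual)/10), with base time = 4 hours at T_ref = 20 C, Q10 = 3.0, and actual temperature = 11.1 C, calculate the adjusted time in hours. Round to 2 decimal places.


Rigor mortis time adjustment:
Exponent = (T_ref - T_actual) / 10 = (20 - 11.1) / 10 = 0.89
Q10 factor = 3.0^0.89 = 2.65851
t_adjusted = 4 * 2.65851 = 10.63 hours

10.63


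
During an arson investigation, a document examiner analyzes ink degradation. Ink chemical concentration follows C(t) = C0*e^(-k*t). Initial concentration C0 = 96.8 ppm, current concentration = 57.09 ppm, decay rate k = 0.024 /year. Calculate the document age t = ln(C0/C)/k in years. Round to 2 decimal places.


Document age estimation:
C0/C = 96.8 / 57.09 = 1.695568
ln(C0/C) = 0.528018
t = 0.528018 / 0.024 = 22.00 years

22.00


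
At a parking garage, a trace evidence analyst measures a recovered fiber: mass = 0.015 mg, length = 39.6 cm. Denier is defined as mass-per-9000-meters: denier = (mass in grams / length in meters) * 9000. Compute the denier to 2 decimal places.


Denier calculation:
Mass in grams = 0.015 mg / 1000 = 0.000015 g
Length in meters = 39.6 cm / 100 = 0.396 m
Linear density = mass / length = 0.000015 / 0.396 = 0.00003788 g/m
Denier = (g/m) * 9000 = 0.00003788 * 9000 = 0.34

0.34


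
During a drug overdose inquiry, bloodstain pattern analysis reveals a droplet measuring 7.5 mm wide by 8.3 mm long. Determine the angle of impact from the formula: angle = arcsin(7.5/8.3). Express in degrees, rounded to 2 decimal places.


Blood spatter impact angle calculation:
width / length = 7.5 / 8.3 = 0.903614
angle = arcsin(0.903614)
angle = 64.64 degrees

64.64


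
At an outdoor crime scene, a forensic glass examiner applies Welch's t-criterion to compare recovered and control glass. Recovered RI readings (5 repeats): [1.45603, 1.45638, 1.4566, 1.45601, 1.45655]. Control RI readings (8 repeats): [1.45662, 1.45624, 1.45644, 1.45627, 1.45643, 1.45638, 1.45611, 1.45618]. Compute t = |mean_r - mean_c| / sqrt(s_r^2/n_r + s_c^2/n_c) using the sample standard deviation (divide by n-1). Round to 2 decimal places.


Welch's t-criterion for glass RI comparison:
Recovered mean = sum / n_r = 7.28157 / 5 = 1.456314
Control mean = sum / n_c = 11.65067 / 8 = 1.4563337
Recovered sample variance s_r^2 = 7.873e-08
Control sample variance s_c^2 = 2.73125e-08
Welch SE (unpooled) = sqrt(s_r^2/n_r + s_c^2/n_c) = sqrt(1.5746e-08 + 3.41406e-09) = sqrt(1.91601e-08) = 0.00013842
|mean_r - mean_c| = 1.975e-05
t = 1.975e-05 / 0.00013842 = 0.14

0.14


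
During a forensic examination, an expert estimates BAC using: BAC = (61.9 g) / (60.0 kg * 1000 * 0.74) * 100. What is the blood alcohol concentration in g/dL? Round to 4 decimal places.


Applying the Widmark formula:
BAC = (dose_g / (body_wt * 1000 * r)) * 100
Denominator = 60.0 * 1000 * 0.74 = 44400
BAC = (61.9 / 44400) * 100
BAC = 0.1394 g/dL

0.1394


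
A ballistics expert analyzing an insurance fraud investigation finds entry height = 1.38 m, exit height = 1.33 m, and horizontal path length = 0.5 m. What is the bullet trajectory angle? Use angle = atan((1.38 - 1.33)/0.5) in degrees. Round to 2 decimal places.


Bullet trajectory angle:
Height difference = 1.38 - 1.33 = 0.05 m
angle = atan(0.05 / 0.5)
angle = atan(0.1)
angle = 5.71 degrees

5.71


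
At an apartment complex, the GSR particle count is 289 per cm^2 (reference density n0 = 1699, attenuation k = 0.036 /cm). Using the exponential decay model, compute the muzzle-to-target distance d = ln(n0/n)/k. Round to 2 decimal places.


GSR distance calculation:
n0/n = 1699 / 289 = 5.878893
ln(n0/n) = 1.771368
d = 1.771368 / 0.036 = 49.20 cm

49.20


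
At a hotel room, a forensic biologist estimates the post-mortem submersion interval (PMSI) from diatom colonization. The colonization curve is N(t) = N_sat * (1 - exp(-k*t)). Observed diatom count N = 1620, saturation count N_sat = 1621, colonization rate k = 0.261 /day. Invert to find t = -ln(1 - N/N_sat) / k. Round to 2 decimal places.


PMSI from diatom colonization curve:
N / N_sat = 1620 / 1621 = 0.999383
1 - N/N_sat = 0.000617
ln(1 - N/N_sat) = -7.390642
t = -ln(1 - N/N_sat) / k = -(-7.390642) / 0.261 = 28.32 days

28.32


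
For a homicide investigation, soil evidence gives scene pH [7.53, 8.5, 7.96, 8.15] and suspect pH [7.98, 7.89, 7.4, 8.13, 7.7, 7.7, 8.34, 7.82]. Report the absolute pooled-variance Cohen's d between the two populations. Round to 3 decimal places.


Pooled-variance Cohen's d for soil pH comparison:
Scene mean = 32.14 / 4 = 8.035
Suspect mean = 62.96 / 8 = 7.87
Scene sample variance s_s^2 = 0.163367
Suspect sample variance s_c^2 = 0.083171
Pooled variance = ((n_s-1)*s_s^2 + (n_c-1)*s_c^2) / (n_s + n_c - 2) = 0.10723
Pooled SD = sqrt(0.10723) = 0.32746
Mean difference = 0.165
|d| = |0.165| / 0.32746 = 0.504

0.504


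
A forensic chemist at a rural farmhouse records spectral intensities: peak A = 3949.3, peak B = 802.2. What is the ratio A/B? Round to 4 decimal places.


Spectral peak ratio:
Peak A = 3949.3 counts
Peak B = 802.2 counts
Ratio = 3949.3 / 802.2 = 4.9231

4.9231


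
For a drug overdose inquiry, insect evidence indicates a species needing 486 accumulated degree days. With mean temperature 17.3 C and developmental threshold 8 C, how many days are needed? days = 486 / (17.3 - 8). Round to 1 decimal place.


Insect development time:
Effective temperature = avg_temp - T_base = 17.3 - 8 = 9.3 C
Days = ADD / effective_temp = 486 / 9.3 = 52.3 days

52.3


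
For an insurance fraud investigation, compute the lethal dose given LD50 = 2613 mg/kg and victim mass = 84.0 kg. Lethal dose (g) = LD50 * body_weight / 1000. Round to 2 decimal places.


Lethal dose calculation:
Lethal dose = LD50 * body_weight / 1000
= 2613 * 84.0 / 1000
= 219492 / 1000
= 219.49 g

219.49


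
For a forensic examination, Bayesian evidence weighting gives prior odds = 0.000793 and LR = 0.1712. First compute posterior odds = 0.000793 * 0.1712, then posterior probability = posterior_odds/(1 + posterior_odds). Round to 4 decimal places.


Bayesian evidence evaluation:
Posterior odds = prior_odds * LR = 0.000793 * 0.1712 = 0.0001357616
Posterior probability = posterior_odds / (1 + posterior_odds)
= 0.0001357616 / (1 + 0.0001357616)
= 0.0001357616 / 1.0001357616
= 0.0001

0.0001


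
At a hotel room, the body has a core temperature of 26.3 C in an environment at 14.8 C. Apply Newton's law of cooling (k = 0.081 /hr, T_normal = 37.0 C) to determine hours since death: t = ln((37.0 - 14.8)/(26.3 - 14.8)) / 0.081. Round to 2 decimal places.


Using Newton's law of cooling:
t = ln((T_normal - T_ambient) / (T_body - T_ambient)) / k
T_normal - T_ambient = 22.2
T_body - T_ambient = 11.5
Ratio = 1.930435
ln(ratio) = 0.657745
t = 0.657745 / 0.081 = 8.12 hours

8.12


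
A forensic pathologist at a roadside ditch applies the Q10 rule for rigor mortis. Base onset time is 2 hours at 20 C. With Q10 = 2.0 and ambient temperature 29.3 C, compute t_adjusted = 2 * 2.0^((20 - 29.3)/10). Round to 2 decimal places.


Rigor mortis time adjustment:
Exponent = (T_ref - T_actual) / 10 = (20 - 29.3) / 10 = -0.93
Q10 factor = 2.0^-0.93 = 0.52486
t_adjusted = 2 * 0.52486 = 1.05 hours

1.05


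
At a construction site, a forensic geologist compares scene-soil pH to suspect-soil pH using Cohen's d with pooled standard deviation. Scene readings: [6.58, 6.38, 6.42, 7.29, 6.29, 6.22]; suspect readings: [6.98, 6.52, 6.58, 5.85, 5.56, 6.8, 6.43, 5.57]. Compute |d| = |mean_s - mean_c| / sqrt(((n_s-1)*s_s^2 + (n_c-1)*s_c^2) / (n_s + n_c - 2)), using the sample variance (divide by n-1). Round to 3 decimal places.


Pooled-variance Cohen's d for soil pH comparison:
Scene mean = 39.18 / 6 = 6.53
Suspect mean = 50.29 / 8 = 6.28625
Scene sample variance s_s^2 = 0.15368
Suspect sample variance s_c^2 = 0.30537
Pooled variance = ((n_s-1)*s_s^2 + (n_c-1)*s_c^2) / (n_s + n_c - 2) = 0.242166
Pooled SD = sqrt(0.242166) = 0.492104
Mean difference = 0.24375
|d| = |0.24375| / 0.492104 = 0.495

0.495


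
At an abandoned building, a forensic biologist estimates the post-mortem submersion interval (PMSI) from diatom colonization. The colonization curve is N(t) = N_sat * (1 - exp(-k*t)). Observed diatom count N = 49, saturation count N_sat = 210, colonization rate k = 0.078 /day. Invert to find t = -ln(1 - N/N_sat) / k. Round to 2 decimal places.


PMSI from diatom colonization curve:
N / N_sat = 49 / 210 = 0.233333
1 - N/N_sat = 0.766667
ln(1 - N/N_sat) = -0.265703
t = -ln(1 - N/N_sat) / k = -(-0.265703) / 0.078 = 3.41 days

3.41


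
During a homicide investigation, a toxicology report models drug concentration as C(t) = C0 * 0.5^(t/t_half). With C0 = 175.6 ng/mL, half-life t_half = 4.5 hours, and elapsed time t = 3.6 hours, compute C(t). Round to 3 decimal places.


Drug concentration decay:
Number of half-lives = t / t_half = 3.6 / 4.5 = 0.8
Decay factor = 0.5^0.8 = 0.57434918
C(t) = 175.6 * 0.57434918 = 100.856 ng/mL

100.856


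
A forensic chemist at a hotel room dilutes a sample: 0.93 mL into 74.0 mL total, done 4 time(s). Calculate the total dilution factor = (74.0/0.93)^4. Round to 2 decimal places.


Dilution factor calculation:
Single dilution = V_total / V_sample = 74.0 / 0.93 ≈ 79.569892
Number of dilutions = 4
Total DF = (74.0 / 0.93)^4 (full precision, rounded at the end) = 40086218.07

40086218.07


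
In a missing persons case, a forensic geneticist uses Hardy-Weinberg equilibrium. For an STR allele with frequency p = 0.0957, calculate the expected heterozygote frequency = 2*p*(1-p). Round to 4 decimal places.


Hardy-Weinberg heterozygote frequency:
q = 1 - p = 1 - 0.0957 = 0.9043
2pq = 2 * 0.0957 * 0.9043 = 0.1731

0.1731


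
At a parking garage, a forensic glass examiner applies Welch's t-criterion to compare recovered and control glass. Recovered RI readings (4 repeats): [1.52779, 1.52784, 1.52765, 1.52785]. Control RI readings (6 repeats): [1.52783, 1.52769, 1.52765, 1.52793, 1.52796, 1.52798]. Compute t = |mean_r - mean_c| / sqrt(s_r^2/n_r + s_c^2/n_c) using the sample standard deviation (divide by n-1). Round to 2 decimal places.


Welch's t-criterion for glass RI comparison:
Recovered mean = sum / n_r = 6.11113 / 4 = 1.5277825
Control mean = sum / n_c = 9.16704 / 6 = 1.52784
Recovered sample variance s_r^2 = 8.49167e-09
Control sample variance s_c^2 = 2.016e-08
Welch SE (unpooled) = sqrt(s_r^2/n_r + s_c^2/n_c) = sqrt(2.12292e-09 + 3.36e-09) = sqrt(5.48292e-09) = 7.40467e-05
|mean_r - mean_c| = 5.75e-05
t = 5.75e-05 / 7.40467e-05 = 0.78

0.78


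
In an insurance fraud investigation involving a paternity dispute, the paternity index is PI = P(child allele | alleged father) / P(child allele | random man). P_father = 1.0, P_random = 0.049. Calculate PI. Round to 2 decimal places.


Paternity Index calculation:
PI = P(allele|father) / P(allele|random)
PI = 1.0 / 0.049
PI = 20.41

20.41


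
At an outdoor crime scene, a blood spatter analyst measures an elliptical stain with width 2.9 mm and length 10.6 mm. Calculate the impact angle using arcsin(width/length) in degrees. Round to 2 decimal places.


Blood spatter impact angle calculation:
width / length = 2.9 / 10.6 = 0.273585
angle = arcsin(0.273585)
angle = 15.88 degrees

15.88


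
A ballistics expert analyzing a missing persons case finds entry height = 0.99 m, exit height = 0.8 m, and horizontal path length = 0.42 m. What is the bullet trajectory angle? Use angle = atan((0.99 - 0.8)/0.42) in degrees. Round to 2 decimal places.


Bullet trajectory angle:
Height difference = 0.99 - 0.8 = 0.19 m
angle = atan(0.19 / 0.42)
angle = atan(0.452381)
angle = 24.34 degrees

24.34


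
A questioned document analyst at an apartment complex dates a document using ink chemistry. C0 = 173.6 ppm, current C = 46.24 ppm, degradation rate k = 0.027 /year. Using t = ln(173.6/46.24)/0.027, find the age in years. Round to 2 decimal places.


Document age estimation:
C0/C = 173.6 / 46.24 = 3.754325
ln(C0/C) = 1.322909
t = 1.322909 / 0.027 = 49.00 years

49.00


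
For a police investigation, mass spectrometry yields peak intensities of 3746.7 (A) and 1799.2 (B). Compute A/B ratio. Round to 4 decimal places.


Spectral peak ratio:
Peak A = 3746.7 counts
Peak B = 1799.2 counts
Ratio = 3746.7 / 1799.2 = 2.0824

2.0824


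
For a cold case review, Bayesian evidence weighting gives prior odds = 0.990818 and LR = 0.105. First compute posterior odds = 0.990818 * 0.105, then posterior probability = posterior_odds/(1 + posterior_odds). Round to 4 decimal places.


Bayesian evidence evaluation:
Posterior odds = prior_odds * LR = 0.990818 * 0.105 = 0.1040359
Posterior probability = posterior_odds / (1 + posterior_odds)
= 0.1040359 / (1 + 0.1040359)
= 0.1040359 / 1.1040359
= 0.0942

0.0942


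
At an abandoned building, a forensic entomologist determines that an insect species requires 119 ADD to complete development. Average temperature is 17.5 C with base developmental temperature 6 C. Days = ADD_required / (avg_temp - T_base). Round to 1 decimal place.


Insect development time:
Effective temperature = avg_temp - T_base = 17.5 - 6 = 11.5 C
Days = ADD / effective_temp = 119 / 11.5 = 10.3 days

10.3


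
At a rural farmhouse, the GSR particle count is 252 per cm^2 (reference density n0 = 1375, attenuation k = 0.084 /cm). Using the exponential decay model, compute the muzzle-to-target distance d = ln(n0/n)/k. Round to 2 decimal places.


GSR distance calculation:
n0/n = 1375 / 252 = 5.456349
ln(n0/n) = 1.69678
d = 1.69678 / 0.084 = 20.20 cm

20.20


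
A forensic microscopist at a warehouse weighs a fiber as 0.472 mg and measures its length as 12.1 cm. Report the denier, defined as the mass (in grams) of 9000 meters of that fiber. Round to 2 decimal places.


Denier calculation:
Mass in grams = 0.472 mg / 1000 = 0.000472 g
Length in meters = 12.1 cm / 100 = 0.121 m
Linear density = mass / length = 0.000472 / 0.121 = 0.00390083 g/m
Denier = (g/m) * 9000 = 0.00390083 * 9000 = 35.11

35.11


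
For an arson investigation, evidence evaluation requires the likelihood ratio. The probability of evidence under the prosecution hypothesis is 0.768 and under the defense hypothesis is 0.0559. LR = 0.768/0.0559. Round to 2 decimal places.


Likelihood ratio calculation:
LR = P(E|Hp) / P(E|Hd)
LR = 0.768 / 0.0559
LR = 13.74

13.74


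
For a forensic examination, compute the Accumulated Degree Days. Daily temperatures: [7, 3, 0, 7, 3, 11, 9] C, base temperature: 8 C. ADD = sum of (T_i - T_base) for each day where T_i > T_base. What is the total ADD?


Computing ADD day by day:
Day 1: max(0, 7 - 8) = 0
Day 2: max(0, 3 - 8) = 0
Day 3: max(0, 0 - 8) = 0
Day 4: max(0, 7 - 8) = 0
Day 5: max(0, 3 - 8) = 0
Day 6: max(0, 11 - 8) = 3
Day 7: max(0, 9 - 8) = 1
Total ADD = 4

4


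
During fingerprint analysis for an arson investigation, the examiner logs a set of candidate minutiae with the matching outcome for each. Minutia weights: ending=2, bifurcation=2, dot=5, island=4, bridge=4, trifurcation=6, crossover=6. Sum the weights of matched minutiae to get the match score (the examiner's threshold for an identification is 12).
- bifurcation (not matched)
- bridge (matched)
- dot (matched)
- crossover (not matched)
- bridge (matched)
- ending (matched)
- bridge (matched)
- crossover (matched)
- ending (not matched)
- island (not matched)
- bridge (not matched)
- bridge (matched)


Weighted minutiae match score:
  bifurcation: not matched, +0
  bridge: matched, +4 (running total 4)
  dot: matched, +5 (running total 9)
  crossover: not matched, +0
  bridge: matched, +4 (running total 13)
  ending: matched, +2 (running total 15)
  bridge: matched, +4 (running total 19)
  crossover: matched, +6 (running total 25)
  ending: not matched, +0
  island: not matched, +0
  bridge: not matched, +0
  bridge: matched, +4 (running total 29)
Total score = 29
Threshold = 12; verdict = identification

29


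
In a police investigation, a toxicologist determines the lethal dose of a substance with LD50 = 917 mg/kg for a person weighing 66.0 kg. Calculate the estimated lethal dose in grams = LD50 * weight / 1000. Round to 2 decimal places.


Lethal dose calculation:
Lethal dose = LD50 * body_weight / 1000
= 917 * 66.0 / 1000
= 60522 / 1000
= 60.52 g

60.52


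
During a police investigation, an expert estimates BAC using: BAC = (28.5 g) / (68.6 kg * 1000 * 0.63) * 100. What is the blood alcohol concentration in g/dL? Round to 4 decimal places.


Applying the Widmark formula:
BAC = (dose_g / (body_wt * 1000 * r)) * 100
Denominator = 68.6 * 1000 * 0.63 = 43218
BAC = (28.5 / 43218) * 100
BAC = 0.0659 g/dL

0.0659


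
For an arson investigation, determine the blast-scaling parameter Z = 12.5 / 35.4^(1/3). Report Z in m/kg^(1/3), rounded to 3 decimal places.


Scaled distance calculation:
W^(1/3) = 35.4^(1/3) = 3.28348
Z = R / W^(1/3) = 12.5 / 3.28348
Z = 3.807 m/kg^(1/3)

3.807


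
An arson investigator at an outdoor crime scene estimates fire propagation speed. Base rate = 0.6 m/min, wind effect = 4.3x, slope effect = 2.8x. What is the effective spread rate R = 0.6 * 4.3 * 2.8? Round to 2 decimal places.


Fire spread rate calculation:
R = R0 * wind_factor * slope_factor
= 0.6 * 4.3 * 2.8
= 2.58 * 2.8
= 7.22 m/min

7.22
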